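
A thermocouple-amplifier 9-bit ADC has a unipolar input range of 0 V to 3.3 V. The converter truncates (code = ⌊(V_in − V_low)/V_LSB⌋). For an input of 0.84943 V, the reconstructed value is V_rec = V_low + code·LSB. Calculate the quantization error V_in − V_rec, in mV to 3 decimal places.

5.094 mV

LSB = 3.3/2^9 = 6.445 mV.
(0.84943 − 0)/0.00644531 = 131.7904; ⌊·⌋ gives code 131.
Code 131 maps back to 0 + 131×0.00644531 V = 0.84433594 V.
V_in − V_rec = 0.00509406 V = 5.094 mV.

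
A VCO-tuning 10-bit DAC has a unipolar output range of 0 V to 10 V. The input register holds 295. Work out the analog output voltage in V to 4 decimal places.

LSB = 10 V / 2^10 = 9.766 mV.
V_out = 0 + 295 × 0.00976562 V = 2.88086 V.

2.8809 V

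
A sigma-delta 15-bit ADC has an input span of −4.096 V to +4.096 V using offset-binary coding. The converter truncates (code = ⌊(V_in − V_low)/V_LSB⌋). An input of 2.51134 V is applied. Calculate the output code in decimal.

LSB = 8.192 V / 32768 = 250.00 µV.
(V_in − V_low)/LSB = (2.51134 − (−4.096)) / 0.00025 = 26429.360.
So the output code is 26429.

code 26429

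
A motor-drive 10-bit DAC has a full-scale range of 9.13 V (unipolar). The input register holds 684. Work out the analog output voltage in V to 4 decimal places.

6.0986 V

LSB = 9.13 V / 2^10 = 8.916 mV.
V_out = 0 + 684 × 0.00891602 V = 6.09855 V.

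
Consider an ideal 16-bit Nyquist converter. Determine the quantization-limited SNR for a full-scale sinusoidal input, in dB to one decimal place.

SNR ≈ 6.02·N + 1.76 dB = 6.02·16 + 1.76 = 98.08 dB.

98.1 dB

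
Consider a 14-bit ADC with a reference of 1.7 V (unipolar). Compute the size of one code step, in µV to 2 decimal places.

103.76 µV

Full-scale span = 1.7 V.
LSB = 1.7 / 2^14 = 1.7 / 16384 = 0.00010376 V = 103.76 µV.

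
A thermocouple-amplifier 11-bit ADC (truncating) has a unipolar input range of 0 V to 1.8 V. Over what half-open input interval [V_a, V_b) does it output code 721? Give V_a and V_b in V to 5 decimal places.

[0.63369 V, 0.63457 V)

LSB = 1.8/2^11 = 0.879 mV.
V_a = V_low + 721·LSB = 0.633691 V; V_b = V_low + 722·LSB = 0.63457 V.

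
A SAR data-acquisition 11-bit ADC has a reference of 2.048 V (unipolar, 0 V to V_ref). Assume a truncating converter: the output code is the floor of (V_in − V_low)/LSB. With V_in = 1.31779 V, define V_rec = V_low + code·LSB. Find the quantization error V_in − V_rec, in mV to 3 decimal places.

0.790 mV

LSB = 2.048/2^11 = 1.000 mV.
(V_in − V_low)/LSB = (1.31779 − 0)/0.001 = 1317.7900 → code 1317 (floor).
V_rec = 0 + 1317·0.001 = 1.317 V.
Difference: 0.00079 V → 0.790 mV.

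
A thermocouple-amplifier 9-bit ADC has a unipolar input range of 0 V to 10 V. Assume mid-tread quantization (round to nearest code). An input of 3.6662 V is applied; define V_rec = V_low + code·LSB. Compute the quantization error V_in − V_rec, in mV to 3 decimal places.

LSB = 10/2^9 = 19.531 mV.
(3.6662 − 0)/0.0195312 = 187.7094; round gives code 188.
Code 188 maps back to 0 + 188×0.0195312 V = 3.671875 V.
Error = 3.6662 − 3.671875 = -0.005675 V = -5.675 mV.

-5.675 mV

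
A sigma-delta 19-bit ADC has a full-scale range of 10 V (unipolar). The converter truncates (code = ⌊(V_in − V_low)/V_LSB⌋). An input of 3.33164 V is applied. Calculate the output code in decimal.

With 524288 levels over 10 V, one step is 19.07 µV.
(V_in − V_low)/LSB = (3.33164 − 0) / 1.90735e-05 = 174673.887.
⌊·⌋(174673.887) = 174673.

code 174673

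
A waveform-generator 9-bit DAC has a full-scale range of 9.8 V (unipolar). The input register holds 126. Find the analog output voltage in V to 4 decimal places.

LSB = 9.8 V / 2^9 = 19.141 mV.
V_out = 0 + 126 × 0.0191406 V = 2.41172 V.

2.4117 V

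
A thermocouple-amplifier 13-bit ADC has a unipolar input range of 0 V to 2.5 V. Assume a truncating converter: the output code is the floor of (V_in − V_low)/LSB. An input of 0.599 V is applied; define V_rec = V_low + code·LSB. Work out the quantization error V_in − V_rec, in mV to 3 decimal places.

One LSB is 2.5 V / 8192 = 305.18 µV.
(V_in − V_low)/LSB = (0.599 − 0)/0.000305176 = 1962.8032 → code 1962 (floor).
V_rec = 0 + 1962·0.000305176 = 0.59875488 V.
Error = 0.599 − 0.59875488 = 0.000245117 V = 0.245 mV.

0.245 mV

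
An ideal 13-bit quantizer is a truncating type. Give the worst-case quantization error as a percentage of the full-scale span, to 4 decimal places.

0.0122 %

Truncating → worst-case error = 1 LSB = V_FS/2^13, so 100/8192 = 0.012207 % of full scale.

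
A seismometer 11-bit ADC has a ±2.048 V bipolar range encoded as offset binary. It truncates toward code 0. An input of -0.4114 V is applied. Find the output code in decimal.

code 818

LSB = 4.096 V / 2048 = 2.000 mV.
(-0.4114 − (−2.048)) / 0.002 = 818.300 LSBs.
Floor → code 818.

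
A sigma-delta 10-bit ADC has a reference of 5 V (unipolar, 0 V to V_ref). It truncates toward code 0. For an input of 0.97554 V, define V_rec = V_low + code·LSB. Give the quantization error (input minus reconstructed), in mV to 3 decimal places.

LSB = 5/2^10 = 4.883 mV.
Scaled input = 199.7906 LSBs, so code = 199.
Reconstructed: 0.97167969 V.
V_in − V_rec = 0.00386031 V = 3.860 mV.

3.860 mV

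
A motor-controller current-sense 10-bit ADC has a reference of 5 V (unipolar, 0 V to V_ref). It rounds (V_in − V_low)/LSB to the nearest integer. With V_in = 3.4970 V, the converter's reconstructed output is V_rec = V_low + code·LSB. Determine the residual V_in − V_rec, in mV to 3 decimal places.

0.906 mV

LSB = 5/2^10 = 4.883 mV.
(V_in − V_low)/LSB = (3.4970 − 0)/0.00488281 = 716.1856 → code 716 (round).
Reconstructed: 3.4960938 V.
V_in − V_rec = 0.00090625 V = 0.906 mV.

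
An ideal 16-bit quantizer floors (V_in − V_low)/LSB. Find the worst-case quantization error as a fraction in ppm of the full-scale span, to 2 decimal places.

15.26 ppm

Truncating → worst-case error = 1 LSB = V_FS/2^16, so 1e+06/65536 = 15.2588 ppm of full scale.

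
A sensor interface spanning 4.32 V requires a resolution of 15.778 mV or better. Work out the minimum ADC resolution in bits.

9 bits

Number of steps required ≥ 4.32 V / 15.778 mV = 273.80.
Need 2^N ≥ 273.80; 2^8 = 256, 2^9 = 512.
Minimum N = 9.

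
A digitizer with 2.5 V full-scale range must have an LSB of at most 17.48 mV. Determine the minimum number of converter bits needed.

Number of steps required ≥ 2.5 V / 17.48 mV = 143.02.
Need 2^N ≥ 143.02; 2^7 = 128, 2^8 = 256.
Minimum N = 8.

8 bits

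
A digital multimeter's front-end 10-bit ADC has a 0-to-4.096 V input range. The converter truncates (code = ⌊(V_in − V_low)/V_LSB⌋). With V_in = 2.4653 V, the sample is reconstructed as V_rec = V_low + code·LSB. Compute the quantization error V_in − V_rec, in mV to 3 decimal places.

1.300 mV

LSB = 4.096/2^10 = 4.000 mV.
Scaled input = 616.3250 LSBs, so code = 616.
Reconstructed: 2.464 V.
V_in − V_rec = 0.0013 V = 1.300 mV.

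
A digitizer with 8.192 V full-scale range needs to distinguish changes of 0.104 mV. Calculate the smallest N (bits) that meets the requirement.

Number of steps required ≥ 8.192 V / 0.104 mV = 78769.23.
Need 2^N ≥ 78769.23; 2^16 = 65536, 2^17 = 131072.
Minimum N = 17.

17 bits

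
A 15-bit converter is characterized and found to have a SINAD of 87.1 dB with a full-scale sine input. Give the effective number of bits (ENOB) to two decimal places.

ENOB = (SINAD − 1.76) / 6.02 = (87.1 − 1.76)/6.02 = 14.176.

14.18 bits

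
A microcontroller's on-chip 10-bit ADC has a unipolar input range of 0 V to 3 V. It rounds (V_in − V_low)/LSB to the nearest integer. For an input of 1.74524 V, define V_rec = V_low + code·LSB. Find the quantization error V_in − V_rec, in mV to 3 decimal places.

-0.854 mV

One LSB is 3 V / 1024 = 2.930 mV.
(1.74524 − 0)/0.00292969 = 595.7086; round gives code 596.
V_rec = 0 + 596·0.00292969 = 1.7460938 V.
Difference: -0.00085375 V → -0.854 mV.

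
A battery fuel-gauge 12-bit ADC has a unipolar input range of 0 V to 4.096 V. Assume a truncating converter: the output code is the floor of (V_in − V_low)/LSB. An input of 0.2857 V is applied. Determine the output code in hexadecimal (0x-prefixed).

LSB = 4.096 V / 4096 = 1.000 mV.
(0.2857 − 0) / 0.001 = 285.700 LSBs.
⌊·⌋(285.700) = 285.
In hexadecimal (0x-prefixed): 0x11D.

code 0x11D (decimal 285)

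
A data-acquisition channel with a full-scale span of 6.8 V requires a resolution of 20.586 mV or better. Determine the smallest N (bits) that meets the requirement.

Number of steps required ≥ 6.8 V / 20.586 mV = 330.32.
Need 2^N ≥ 330.32; 2^8 = 256, 2^9 = 512.
Minimum N = 9.

9 bits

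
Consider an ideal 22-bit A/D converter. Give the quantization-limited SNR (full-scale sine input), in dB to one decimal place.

SNR ≈ 6.02·N + 1.76 dB = 6.02·22 + 1.76 = 134.20 dB.

134.2 dB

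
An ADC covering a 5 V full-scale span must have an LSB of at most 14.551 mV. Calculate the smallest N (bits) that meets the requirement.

9 bits

Number of steps required ≥ 5 V / 14.551 mV = 343.62.
Need 2^N ≥ 343.62; 2^8 = 256, 2^9 = 512.
Minimum N = 9.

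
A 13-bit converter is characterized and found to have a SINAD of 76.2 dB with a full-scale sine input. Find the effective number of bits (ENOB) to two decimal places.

ENOB = (SINAD − 1.76) / 6.02 = (76.2 − 1.76)/6.02 = 12.365.

12.37 bits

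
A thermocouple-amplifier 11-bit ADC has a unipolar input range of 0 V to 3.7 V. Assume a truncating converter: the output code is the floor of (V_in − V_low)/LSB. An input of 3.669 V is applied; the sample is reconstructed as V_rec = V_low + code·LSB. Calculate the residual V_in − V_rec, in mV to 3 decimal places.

1.520 mV

One LSB is 3.7 V / 2048 = 1.807 mV.
Scaled input = 2030.8411 LSBs, so code = 2030.
Code 2030 maps back to 0 + 2030×0.00180664 V = 3.6674805 V.
Error = 3.669 − 3.6674805 = 0.00151953 V = 1.520 mV.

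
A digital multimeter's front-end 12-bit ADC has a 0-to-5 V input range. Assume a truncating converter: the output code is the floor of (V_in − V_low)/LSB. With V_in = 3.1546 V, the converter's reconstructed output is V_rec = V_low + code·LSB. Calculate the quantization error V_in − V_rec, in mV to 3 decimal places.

0.303 mV

Step size: 5 V ÷ 2^12 = 1.221 mV.
Scaled input = 2584.2483 LSBs, so code = 2584.
Reconstructed: 3.1542969 V.
V_in − V_rec = 0.000303125 V = 0.303 mV.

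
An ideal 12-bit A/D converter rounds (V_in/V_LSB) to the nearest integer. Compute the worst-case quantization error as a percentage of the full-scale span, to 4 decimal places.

Rounding → worst-case error = ½ LSB = V_FS/2^13, so 100/8192 = 0.012207 % of full scale.

0.0122 %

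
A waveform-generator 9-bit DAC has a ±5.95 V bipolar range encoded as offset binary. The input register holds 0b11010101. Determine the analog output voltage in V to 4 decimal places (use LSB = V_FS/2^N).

LSB = 11.9 V / 2^9 = 23.242 mV.
Code 0b11010101 = 213 decimal.
V_out = (−5.95) + 213 × 0.0232422 V = -0.999414 V.

-0.9994 V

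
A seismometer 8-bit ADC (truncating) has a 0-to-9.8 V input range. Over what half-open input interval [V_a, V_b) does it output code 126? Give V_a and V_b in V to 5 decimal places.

LSB = 9.8/2^8 = 38.281 mV.
V_a = V_low + 126·LSB = 4.82344 V; V_b = V_low + 127·LSB = 4.86172 V.

[4.82344 V, 4.86172 V)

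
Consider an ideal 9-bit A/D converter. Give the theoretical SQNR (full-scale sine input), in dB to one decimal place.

55.9 dB

SNR ≈ 6.02·N + 1.76 dB = 6.02·9 + 1.76 = 55.94 dB.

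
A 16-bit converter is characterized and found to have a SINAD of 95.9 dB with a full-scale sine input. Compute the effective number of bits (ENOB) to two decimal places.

15.64 bits

ENOB = (SINAD − 1.76) / 6.02 = (95.9 − 1.76)/6.02 = 15.638.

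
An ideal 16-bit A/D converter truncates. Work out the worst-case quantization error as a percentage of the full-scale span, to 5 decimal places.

0.00153 %

Truncating → worst-case error = 1 LSB = V_FS/2^16, so 100/65536 = 0.00152588 % of full scale.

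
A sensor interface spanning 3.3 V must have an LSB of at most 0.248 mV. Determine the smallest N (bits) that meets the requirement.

14 bits

Number of steps required ≥ 3.3 V / 0.248 mV = 13306.45.
Need 2^N ≥ 13306.45; 2^13 = 8192, 2^14 = 16384.
Minimum N = 14.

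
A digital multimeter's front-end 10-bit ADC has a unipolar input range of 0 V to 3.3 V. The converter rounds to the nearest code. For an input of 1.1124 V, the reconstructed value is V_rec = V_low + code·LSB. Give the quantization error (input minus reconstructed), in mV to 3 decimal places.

0.584 mV

LSB = 3.3/2^10 = 3.223 mV.
Scaled input = 345.1811 LSBs, so code = 345.
Reconstructed: 1.1118164 V.
Difference: 0.000583594 V → 0.584 mV.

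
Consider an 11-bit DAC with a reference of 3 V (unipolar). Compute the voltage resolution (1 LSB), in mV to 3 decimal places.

Full-scale span = 3 V.
LSB = 3 / 2^11 = 3 / 2048 = 0.00146484 V = 1.465 mV.

1.465 mV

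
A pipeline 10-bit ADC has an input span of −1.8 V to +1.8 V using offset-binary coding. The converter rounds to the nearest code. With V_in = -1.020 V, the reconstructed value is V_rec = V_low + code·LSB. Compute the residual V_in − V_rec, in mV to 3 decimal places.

One LSB is 3.6 V / 1024 = 3.516 mV.
(V_in − V_low)/LSB = (-1.020 − (−1.8))/0.00351563 = 221.8667 → code 222 (round).
V_rec = (−1.8) + 222·0.00351563 = -1.0195312 V.
Error = -1.020 − (−1.0195312) = -0.00046875 V = -0.469 mV.

-0.469 mV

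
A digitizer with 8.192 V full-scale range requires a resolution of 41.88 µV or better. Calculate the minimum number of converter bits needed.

Number of steps required ≥ 8.192 V / 41.88 µV = 195606.49.
Need 2^N ≥ 195606.49; 2^17 = 131072, 2^18 = 262144.
Minimum N = 18.

18 bits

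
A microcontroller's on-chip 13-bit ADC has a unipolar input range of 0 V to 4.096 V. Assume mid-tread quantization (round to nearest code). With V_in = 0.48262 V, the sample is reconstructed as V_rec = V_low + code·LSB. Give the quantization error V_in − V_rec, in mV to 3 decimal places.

One LSB is 4.096 V / 8192 = 0.500 mV.
Scaled input = 965.2400 LSBs, so code = 965.
Reconstructed: 0.4825 V.
V_in − V_rec = 0.00012 V = 0.120 mV.

0.120 mV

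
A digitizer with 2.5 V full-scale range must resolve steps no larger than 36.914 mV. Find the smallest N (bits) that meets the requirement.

Number of steps required ≥ 2.5 V / 36.914 mV = 67.72.
Need 2^N ≥ 67.72; 2^6 = 64, 2^7 = 128.
Minimum N = 7.

7 bits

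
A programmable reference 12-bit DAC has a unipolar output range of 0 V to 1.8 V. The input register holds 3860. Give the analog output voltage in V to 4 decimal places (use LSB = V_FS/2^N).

1.6963 V

LSB = 1.8 V / 2^12 = 439.45 µV.
V_out = 0 + 3860 × 0.000439453 V = 1.69629 V.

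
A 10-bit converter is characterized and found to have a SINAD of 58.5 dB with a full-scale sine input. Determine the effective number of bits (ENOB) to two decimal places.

ENOB = (SINAD − 1.76) / 6.02 = (58.5 − 1.76)/6.02 = 9.425.

9.43 bits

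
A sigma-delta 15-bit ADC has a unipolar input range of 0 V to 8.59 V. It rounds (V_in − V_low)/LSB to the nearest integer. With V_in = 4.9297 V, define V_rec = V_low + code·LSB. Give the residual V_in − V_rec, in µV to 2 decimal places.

44.54 µV

One LSB is 8.59 V / 32768 = 262.15 µV.
(V_in − V_low)/LSB = (4.9297 − 0)/0.000262146 = 18805.1699 → code 18805 (round).
Code 18805 maps back to 0 + 18805×0.000262146 V = 4.9296555 V.
Difference: 4.45435e-05 V → 44.54 µV.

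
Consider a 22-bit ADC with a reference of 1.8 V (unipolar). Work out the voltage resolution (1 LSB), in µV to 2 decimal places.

Full-scale span = 1.8 V.
LSB = 1.8 / 2^22 = 1.8 / 4194304 = 4.29153e-07 V = 0.43 µV.

0.43 µV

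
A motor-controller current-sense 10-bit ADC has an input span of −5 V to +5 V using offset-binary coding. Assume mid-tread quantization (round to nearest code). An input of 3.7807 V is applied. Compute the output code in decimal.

LSB = 10 V / 1024 = 9.766 mV.
Input sits at 899.144 steps above V_low.
So the output code is 899.

code 899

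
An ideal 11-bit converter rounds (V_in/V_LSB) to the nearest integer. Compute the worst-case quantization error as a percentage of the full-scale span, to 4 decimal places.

0.0244 %

Rounding → worst-case error = ½ LSB = V_FS/2^12, so 100/4096 = 0.0244141 % of full scale.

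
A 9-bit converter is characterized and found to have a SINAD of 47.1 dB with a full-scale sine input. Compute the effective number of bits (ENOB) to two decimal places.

7.53 bits

ENOB = (SINAD − 1.76) / 6.02 = (47.1 − 1.76)/6.02 = 7.532.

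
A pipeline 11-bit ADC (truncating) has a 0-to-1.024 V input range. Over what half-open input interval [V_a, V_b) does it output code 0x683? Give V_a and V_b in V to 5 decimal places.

LSB = 1.024/2^11 = 0.500 mV.
Code 0x683 = 1667 decimal.
V_a = V_low + 1667·LSB = 0.8335 V; V_b = V_low + 1668·LSB = 0.834 V.

[0.83350 V, 0.83400 V)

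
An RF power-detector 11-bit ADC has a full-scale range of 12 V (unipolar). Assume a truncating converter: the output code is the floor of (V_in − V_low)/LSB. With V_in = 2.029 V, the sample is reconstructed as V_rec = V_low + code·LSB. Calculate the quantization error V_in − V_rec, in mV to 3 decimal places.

One LSB is 12 V / 2048 = 5.859 mV.
Scaled input = 346.2827 LSBs, so code = 346.
Code 346 maps back to 0 + 346×0.00585938 V = 2.0273438 V.
Difference: 0.00165625 V → 1.656 mV.

1.656 mV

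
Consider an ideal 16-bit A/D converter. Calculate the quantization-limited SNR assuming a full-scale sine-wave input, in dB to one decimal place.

SNR ≈ 6.02·N + 1.76 dB = 6.02·16 + 1.76 = 98.08 dB.

98.1 dB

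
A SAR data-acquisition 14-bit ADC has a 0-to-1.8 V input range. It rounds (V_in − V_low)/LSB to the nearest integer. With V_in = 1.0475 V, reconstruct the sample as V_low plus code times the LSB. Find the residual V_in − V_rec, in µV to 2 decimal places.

-46.39 µV

Step size: 1.8 V ÷ 2^14 = 109.86 µV.
(1.0475 − 0)/0.000109863 = 9534.5778; round gives code 9535.
V_rec = 0 + 9535·0.000109863 = 1.0475464 V.
Error = 1.0475 − 1.0475464 = -4.63867e-05 V = -46.39 µV.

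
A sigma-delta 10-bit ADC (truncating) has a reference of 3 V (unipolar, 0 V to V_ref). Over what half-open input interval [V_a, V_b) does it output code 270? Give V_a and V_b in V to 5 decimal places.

[0.79102 V, 0.79395 V)

LSB = 3/2^10 = 2.930 mV.
V_a = V_low + 270·LSB = 0.791016 V; V_b = V_low + 271·LSB = 0.793945 V.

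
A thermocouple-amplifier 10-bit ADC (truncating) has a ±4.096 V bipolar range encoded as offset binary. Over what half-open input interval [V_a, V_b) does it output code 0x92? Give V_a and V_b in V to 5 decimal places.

LSB = 8.192/2^10 = 8.000 mV.
Code 0x92 = 146 decimal.
V_a = V_low + 146·LSB = -2.928 V; V_b = V_low + 147·LSB = -2.92 V.

[-2.92800 V, -2.92000 V)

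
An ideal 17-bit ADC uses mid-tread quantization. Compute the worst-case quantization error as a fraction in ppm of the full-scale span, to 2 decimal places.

3.81 ppm

Rounding → worst-case error = ½ LSB = V_FS/2^18, so 1e+06/262144 = 3.8147 ppm of full scale.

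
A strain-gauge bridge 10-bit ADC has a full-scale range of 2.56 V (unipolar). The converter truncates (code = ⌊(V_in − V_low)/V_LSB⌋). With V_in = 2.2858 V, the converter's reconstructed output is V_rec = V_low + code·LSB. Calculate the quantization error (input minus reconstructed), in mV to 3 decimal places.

0.800 mV

LSB = 2.56/2^10 = 2.500 mV.
(2.2858 − 0)/0.0025 = 914.3200; ⌊·⌋ gives code 914.
Reconstructed: 2.285 V.
Difference: 0.0008 V → 0.800 mV.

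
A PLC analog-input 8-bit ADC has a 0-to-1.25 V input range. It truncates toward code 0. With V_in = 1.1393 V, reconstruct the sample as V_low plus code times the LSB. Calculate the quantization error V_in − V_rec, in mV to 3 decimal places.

One LSB is 1.25 V / 256 = 4.883 mV.
Scaled input = 233.3286 LSBs, so code = 233.
Code 233 maps back to 0 + 233×0.00488281 V = 1.1376953 V.
Error = 1.1393 − 1.1376953 = 0.00160469 V = 1.605 mV.

1.605 mV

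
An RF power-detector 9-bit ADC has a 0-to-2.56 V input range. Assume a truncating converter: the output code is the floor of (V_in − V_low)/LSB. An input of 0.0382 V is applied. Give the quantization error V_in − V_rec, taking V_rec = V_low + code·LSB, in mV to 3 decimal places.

3.200 mV

One LSB is 2.56 V / 512 = 5.000 mV.
(0.0382 − 0)/0.005 = 7.6400; ⌊·⌋ gives code 7.
V_rec = 0 + 7·0.005 = 0.035 V.
V_in − V_rec = 0.0032 V = 3.200 mV.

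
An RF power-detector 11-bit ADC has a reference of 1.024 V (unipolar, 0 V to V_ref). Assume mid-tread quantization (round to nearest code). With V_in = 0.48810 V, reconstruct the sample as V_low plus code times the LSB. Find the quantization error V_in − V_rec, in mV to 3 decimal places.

Step size: 1.024 V ÷ 2^11 = 0.500 mV.
(0.48810 − 0)/0.0005 = 976.2000; round gives code 976.
Code 976 maps back to 0 + 976×0.0005 V = 0.488 V.
Error = 0.48810 − 0.488 = 0.0001 V = 0.100 mV.

0.100 mV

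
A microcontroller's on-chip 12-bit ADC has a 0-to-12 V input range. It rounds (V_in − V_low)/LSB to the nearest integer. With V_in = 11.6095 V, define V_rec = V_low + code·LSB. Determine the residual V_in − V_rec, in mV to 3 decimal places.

-0.852 mV

One LSB is 12 V / 4096 = 2.930 mV.
Scaled input = 3962.7093 LSBs, so code = 3963.
V_rec = 0 + 3963·0.00292969 = 11.610352 V.
V_in − V_rec = -0.000851562 V = -0.852 mV.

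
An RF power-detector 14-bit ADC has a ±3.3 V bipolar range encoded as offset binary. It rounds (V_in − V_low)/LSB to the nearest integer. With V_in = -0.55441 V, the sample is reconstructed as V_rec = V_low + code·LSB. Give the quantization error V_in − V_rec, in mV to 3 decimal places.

-0.113 mV

Step size: 6.6 V ÷ 2^14 = 402.83 µV.
(-0.55441 − (−3.3))/0.000402832 = 6815.7192; round gives code 6816.
V_rec = (−3.3) + 6816·0.000402832 = -0.55429688 V.
V_in − V_rec = -0.000113125 V = -0.113 mV.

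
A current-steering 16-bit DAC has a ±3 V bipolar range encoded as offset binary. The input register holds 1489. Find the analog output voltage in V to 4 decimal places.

LSB = 6 V / 2^16 = 91.55 µV.
V_out = (−3) + 1489 × 9.15527e-05 V = -2.86368 V.

-2.8637 V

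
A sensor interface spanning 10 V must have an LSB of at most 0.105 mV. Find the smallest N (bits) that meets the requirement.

17 bits

Number of steps required ≥ 10 V / 0.105 mV = 95238.10.
Need 2^N ≥ 95238.10; 2^16 = 65536, 2^17 = 131072.
Minimum N = 17.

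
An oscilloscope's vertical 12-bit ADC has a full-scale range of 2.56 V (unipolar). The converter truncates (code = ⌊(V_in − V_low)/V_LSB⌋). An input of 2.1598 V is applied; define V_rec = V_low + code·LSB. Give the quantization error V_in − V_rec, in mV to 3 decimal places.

0.425 mV

One LSB is 2.56 V / 4096 = 0.625 mV.
Scaled input = 3455.6800 LSBs, so code = 3455.
Reconstructed: 2.159375 V.
V_in − V_rec = 0.000425 V = 0.425 mV.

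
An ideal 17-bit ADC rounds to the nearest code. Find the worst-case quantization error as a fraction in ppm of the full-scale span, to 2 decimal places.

Rounding → worst-case error = ½ LSB = V_FS/2^18, so 1e+06/262144 = 3.8147 ppm of full scale.

3.81 ppm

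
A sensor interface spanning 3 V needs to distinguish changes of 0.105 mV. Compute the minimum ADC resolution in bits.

15 bits

Number of steps required ≥ 3 V / 0.105 mV = 28571.43.
Need 2^N ≥ 28571.43; 2^14 = 16384, 2^15 = 32768.
Minimum N = 15.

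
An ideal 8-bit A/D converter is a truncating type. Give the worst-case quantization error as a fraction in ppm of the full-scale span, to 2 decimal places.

Truncating → worst-case error = 1 LSB = V_FS/2^8, so 1e+06/256 = 3906.25 ppm of full scale.

3906.25 ppm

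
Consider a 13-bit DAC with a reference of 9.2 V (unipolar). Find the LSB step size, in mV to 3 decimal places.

1.123 mV

Full-scale span = 9.2 V.
LSB = 9.2 / 2^13 = 9.2 / 8192 = 0.00112305 V = 1.123 mV.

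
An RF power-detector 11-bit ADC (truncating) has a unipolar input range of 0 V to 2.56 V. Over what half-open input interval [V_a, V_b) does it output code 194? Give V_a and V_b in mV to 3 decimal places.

[242.500 mV, 243.750 mV)

LSB = 2.56/2^11 = 1.250 mV.
V_a = V_low + 194·LSB = 0.2425 V; V_b = V_low + 195·LSB = 0.24375 V.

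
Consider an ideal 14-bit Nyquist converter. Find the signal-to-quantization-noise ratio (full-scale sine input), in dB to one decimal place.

86.0 dB

SNR ≈ 6.02·N + 1.76 dB = 6.02·14 + 1.76 = 86.04 dB.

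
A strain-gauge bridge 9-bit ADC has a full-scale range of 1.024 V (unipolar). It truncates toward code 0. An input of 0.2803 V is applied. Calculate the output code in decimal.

Full-scale span = 1.024 V; LSB = 1.024/2^9 = 2.000 mV.
(0.2803 − 0) / 0.002 = 140.150 LSBs.
⌊·⌋(140.150) = 140.

code 140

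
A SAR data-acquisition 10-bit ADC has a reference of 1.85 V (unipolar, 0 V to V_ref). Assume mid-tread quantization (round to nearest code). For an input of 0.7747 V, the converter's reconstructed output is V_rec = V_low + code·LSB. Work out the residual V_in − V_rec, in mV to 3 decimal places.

LSB = 1.85/2^10 = 1.807 mV.
(0.7747 − 0)/0.00180664 = 428.8069; round gives code 429.
Reconstructed: 0.77504883 V.
Difference: -0.000348828 V → -0.349 mV.

-0.349 mV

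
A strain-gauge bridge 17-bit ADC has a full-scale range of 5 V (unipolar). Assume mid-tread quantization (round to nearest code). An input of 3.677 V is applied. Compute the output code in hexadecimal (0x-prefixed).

code 0x17886 (decimal 96390)

LSB = 5 V / 131072 = 38.15 µV.
Input sits at 96390.349 steps above V_low.
Round → code 96390.
In hexadecimal (0x-prefixed): 0x17886.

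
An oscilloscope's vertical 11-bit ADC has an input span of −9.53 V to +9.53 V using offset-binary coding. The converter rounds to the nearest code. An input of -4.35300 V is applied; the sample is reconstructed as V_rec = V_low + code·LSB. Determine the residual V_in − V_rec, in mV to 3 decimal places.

2.508 mV

One LSB is 19.06 V / 2048 = 9.307 mV.
(-4.35300 − (−9.53))/0.00930664 = 556.2695; round gives code 556.
Reconstructed: -4.3555078 V.
V_in − V_rec = 0.00250781 V = 2.508 mV.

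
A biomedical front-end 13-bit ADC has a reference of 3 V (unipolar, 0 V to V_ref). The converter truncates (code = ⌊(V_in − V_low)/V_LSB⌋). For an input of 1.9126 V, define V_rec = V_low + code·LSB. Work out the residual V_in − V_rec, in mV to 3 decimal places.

0.246 mV

Step size: 3 V ÷ 2^13 = 366.21 µV.
Scaled input = 5222.6731 LSBs, so code = 5222.
V_rec = 0 + 5222·0.000366211 = 1.9123535 V.
V_in − V_rec = 0.000246484 V = 0.246 mV.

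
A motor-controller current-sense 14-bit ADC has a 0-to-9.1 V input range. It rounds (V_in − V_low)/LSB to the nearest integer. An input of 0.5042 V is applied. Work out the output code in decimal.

code 908

With 16384 levels over 9.1 V, one step is 0.555 mV.
(V_in − V_low)/LSB = (0.5042 − 0) / 0.00055542 = 907.782.
Round → code 908.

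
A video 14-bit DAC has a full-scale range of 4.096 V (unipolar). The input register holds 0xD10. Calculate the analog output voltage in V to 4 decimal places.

LSB = 4.096 V / 2^14 = 250.00 µV.
Code 0xD10 = 3344 decimal.
V_out = 0 + 3344 × 0.00025 V = 0.836 V.

0.8360 V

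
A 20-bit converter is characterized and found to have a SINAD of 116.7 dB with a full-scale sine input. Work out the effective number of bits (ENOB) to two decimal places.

ENOB = (SINAD − 1.76) / 6.02 = (116.7 − 1.76)/6.02 = 19.093.

19.09 bits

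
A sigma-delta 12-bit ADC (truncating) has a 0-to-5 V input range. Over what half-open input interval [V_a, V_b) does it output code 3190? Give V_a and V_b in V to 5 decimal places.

LSB = 5/2^12 = 1.221 mV.
V_a = V_low + 3190·LSB = 3.89404 V; V_b = V_low + 3191·LSB = 3.89526 V.

[3.89404 V, 3.89526 V)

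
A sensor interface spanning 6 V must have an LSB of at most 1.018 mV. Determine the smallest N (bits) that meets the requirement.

13 bits

Number of steps required ≥ 6 V / 1.018 mV = 5893.91.
Need 2^N ≥ 5893.91; 2^12 = 4096, 2^13 = 8192.
Minimum N = 13.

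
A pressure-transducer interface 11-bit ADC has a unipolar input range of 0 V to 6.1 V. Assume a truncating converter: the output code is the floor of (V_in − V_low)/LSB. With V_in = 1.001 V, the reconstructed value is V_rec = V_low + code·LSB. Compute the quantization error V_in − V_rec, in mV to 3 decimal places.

One LSB is 6.1 V / 2048 = 2.979 mV.
(1.001 − 0)/0.00297852 = 336.0734; ⌊·⌋ gives code 336.
V_rec = 0 + 336·0.00297852 = 1.0007812 V.
V_in − V_rec = 0.00021875 V = 0.219 mV.

0.219 mV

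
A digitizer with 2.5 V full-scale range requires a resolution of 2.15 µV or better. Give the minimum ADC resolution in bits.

21 bits

Number of steps required ≥ 2.5 V / 2.15 µV = 1162790.70.
Need 2^N ≥ 1162790.70; 2^20 = 1048576, 2^21 = 2097152.
Minimum N = 21.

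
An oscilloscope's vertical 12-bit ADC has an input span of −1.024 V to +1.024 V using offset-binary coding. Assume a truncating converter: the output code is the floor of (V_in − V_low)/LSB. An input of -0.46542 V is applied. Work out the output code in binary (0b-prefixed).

With 4096 levels over 2.048 V, one step is 0.500 mV.
(V_in − V_low)/LSB = (-0.46542 − (−1.024)) / 0.0005 = 1117.160.
So the output code is 1117.
In binary (0b-prefixed): 0b10001011101.

code 0b10001011101 (decimal 1117)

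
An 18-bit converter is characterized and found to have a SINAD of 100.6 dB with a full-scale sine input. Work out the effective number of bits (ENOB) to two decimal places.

16.42 bits

ENOB = (SINAD − 1.76) / 6.02 = (100.6 − 1.76)/6.02 = 16.419.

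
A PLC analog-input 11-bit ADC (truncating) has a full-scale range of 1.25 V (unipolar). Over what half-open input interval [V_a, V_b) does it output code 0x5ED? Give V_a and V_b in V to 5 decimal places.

[0.92590 V, 0.92651 V)

LSB = 1.25/2^11 = 0.610 mV.
Code 0x5ED = 1517 decimal.
V_a = V_low + 1517·LSB = 0.925903 V; V_b = V_low + 1518·LSB = 0.926514 V.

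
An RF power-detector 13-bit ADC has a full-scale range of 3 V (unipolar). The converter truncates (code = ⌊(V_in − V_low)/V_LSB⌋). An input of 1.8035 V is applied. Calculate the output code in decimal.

Full-scale span = 3 V; LSB = 3/2^13 = 366.21 µV.
(1.8035 − 0) / 0.000366211 = 4924.757 LSBs.
Floor → code 4924.

code 4924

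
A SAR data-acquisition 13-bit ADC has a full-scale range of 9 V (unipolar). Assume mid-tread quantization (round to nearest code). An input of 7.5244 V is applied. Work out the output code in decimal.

LSB = 9 V / 8192 = 1.099 mV.
(V_in − V_low)/LSB = (7.5244 − 0) / 0.00109863 = 6848.876.
Round → code 6849.

code 6849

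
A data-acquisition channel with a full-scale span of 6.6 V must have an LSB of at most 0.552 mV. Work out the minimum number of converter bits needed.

Number of steps required ≥ 6.6 V / 0.552 mV = 11956.52.
Need 2^N ≥ 11956.52; 2^13 = 8192, 2^14 = 16384.
Minimum N = 14.

14 bits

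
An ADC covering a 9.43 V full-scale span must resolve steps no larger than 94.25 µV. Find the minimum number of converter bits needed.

Number of steps required ≥ 9.43 V / 94.25 µV = 100053.05.
Need 2^N ≥ 100053.05; 2^16 = 65536, 2^17 = 131072.
Minimum N = 17.

17 bits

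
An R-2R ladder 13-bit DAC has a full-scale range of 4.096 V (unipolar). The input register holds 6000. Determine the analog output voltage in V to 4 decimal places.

LSB = 4.096 V / 2^13 = 0.500 mV.
V_out = 0 + 6000 × 0.0005 V = 3 V.

3.0000 V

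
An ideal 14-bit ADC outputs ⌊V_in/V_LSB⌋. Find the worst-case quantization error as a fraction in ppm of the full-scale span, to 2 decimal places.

61.04 ppm

Truncating → worst-case error = 1 LSB = V_FS/2^14, so 1e+06/16384 = 61.0352 ppm of full scale.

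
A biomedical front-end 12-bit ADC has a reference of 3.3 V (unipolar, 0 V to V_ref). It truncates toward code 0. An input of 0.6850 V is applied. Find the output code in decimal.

Full-scale span = 3.3 V; LSB = 3.3/2^12 = 0.806 mV.
Input sits at 850.230 steps above V_low.
So the output code is 850.

code 850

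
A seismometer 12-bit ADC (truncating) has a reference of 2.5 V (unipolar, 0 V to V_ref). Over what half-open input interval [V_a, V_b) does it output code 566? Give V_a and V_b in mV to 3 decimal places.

[345.459 mV, 346.069 mV)

LSB = 2.5/2^12 = 0.610 mV.
V_a = V_low + 566·LSB = 0.345459 V; V_b = V_low + 567·LSB = 0.346069 V.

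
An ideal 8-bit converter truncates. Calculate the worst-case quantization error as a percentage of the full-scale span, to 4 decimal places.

Truncating → worst-case error = 1 LSB = V_FS/2^8, so 100/256 = 0.390625 % of full scale.

0.3906 %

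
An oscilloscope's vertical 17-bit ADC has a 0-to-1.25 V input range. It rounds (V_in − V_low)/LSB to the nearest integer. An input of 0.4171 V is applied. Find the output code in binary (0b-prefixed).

code 0b1010101011011000 (decimal 43736)

With 131072 levels over 1.25 V, one step is 9.54 µV.
Input sits at 43736.105 steps above V_low.
So the output code is 43736.
In binary (0b-prefixed): 0b1010101011011000.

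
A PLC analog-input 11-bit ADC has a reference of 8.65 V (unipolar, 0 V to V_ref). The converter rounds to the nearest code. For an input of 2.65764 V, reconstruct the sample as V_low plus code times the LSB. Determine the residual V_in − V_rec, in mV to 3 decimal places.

0.975 mV

LSB = 8.65/2^11 = 4.224 mV.
Scaled input = 629.2308 LSBs, so code = 629.
Code 629 maps back to 0 + 629×0.00422363 V = 2.656665 V.
Difference: 0.000974961 V → 0.975 mV.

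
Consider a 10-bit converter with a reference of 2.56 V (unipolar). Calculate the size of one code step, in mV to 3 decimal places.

Full-scale span = 2.56 V.
LSB = 2.56 / 2^10 = 2.56 / 1024 = 0.0025 V = 2.500 mV.

2.500 mV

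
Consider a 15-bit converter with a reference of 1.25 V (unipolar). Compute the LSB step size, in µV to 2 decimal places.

38.15 µV

Full-scale span = 1.25 V.
LSB = 1.25 / 2^15 = 1.25 / 32768 = 3.8147e-05 V = 38.15 µV.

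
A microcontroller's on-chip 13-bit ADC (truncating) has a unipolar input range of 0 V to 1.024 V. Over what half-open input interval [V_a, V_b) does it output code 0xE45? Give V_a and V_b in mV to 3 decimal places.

[456.625 mV, 456.750 mV)

LSB = 1.024/2^13 = 125.00 µV.
Code 0xE45 = 3653 decimal.
V_a = V_low + 3653·LSB = 0.456625 V; V_b = V_low + 3654·LSB = 0.45675 V.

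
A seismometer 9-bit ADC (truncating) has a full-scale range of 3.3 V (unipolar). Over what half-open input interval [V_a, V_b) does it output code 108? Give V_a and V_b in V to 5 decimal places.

[0.69609 V, 0.70254 V)

LSB = 3.3/2^9 = 6.445 mV.
V_a = V_low + 108·LSB = 0.696094 V; V_b = V_low + 109·LSB = 0.702539 V.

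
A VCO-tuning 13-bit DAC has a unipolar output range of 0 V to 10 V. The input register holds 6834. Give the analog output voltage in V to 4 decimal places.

8.3423 V

LSB = 10 V / 2^13 = 1.221 mV.
V_out = 0 + 6834 × 0.0012207 V = 8.34229 V.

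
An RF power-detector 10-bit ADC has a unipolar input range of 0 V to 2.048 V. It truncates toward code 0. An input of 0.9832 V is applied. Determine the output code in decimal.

Full-scale span = 2.048 V; LSB = 2.048/2^10 = 2.000 mV.
Input sits at 491.600 steps above V_low.
So the output code is 491.

code 491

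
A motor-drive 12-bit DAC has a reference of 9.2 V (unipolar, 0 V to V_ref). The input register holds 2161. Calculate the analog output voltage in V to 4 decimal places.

LSB = 9.2 V / 2^12 = 2.246 mV.
V_out = 0 + 2161 × 0.00224609 V = 4.85381 V.

4.8538 V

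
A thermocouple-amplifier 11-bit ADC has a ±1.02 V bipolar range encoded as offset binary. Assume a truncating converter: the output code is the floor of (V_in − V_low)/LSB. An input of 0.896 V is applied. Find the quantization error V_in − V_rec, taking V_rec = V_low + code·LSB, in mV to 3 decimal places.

0.512 mV

One LSB is 2.04 V / 2048 = 0.996 mV.
(0.896 − (−1.02))/0.000996094 = 1923.5137; ⌊·⌋ gives code 1923.
V_rec = (−1.02) + 1923·0.000996094 = 0.89548828 V.
Difference: 0.000511719 V → 0.512 mV.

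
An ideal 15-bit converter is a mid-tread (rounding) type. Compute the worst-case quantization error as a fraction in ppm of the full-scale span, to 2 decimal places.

15.26 ppm

Rounding → worst-case error = ½ LSB = V_FS/2^16, so 1e+06/65536 = 15.2588 ppm of full scale.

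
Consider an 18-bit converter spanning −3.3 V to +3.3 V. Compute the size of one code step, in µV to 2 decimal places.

Full-scale span = 6.6 V.
LSB = 6.6 / 2^18 = 6.6 / 262144 = 2.5177e-05 V = 25.18 µV.

25.18 µV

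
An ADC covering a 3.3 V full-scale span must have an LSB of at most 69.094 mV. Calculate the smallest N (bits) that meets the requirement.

6 bits

Number of steps required ≥ 3.3 V / 69.094 mV = 47.76.
Need 2^N ≥ 47.76; 2^5 = 32, 2^6 = 64.
Minimum N = 6.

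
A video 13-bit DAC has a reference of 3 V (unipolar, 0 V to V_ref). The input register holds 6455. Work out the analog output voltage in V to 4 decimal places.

2.3639 V

LSB = 3 V / 2^13 = 366.21 µV.
V_out = 0 + 6455 × 0.000366211 V = 2.36389 V.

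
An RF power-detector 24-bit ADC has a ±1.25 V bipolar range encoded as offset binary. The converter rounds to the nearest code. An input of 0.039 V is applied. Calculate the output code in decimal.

Full-scale span = 2.5 V; LSB = 2.5/2^24 = 0.15 µV.
(V_in − V_low)/LSB = (0.039 − (−1.25)) / 1.49012e-07 = 8650332.570.
Round → code 8650333.

code 8650333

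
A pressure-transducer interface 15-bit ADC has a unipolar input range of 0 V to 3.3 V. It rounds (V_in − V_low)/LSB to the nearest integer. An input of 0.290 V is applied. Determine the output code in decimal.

code 2880

Full-scale span = 3.3 V; LSB = 3.3/2^15 = 100.71 µV.
(0.290 − 0) / 0.000100708 = 2879.612 LSBs.
round(2879.612) = 2880.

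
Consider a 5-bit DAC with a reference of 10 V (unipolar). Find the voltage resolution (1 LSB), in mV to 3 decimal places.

312.500 mV

Full-scale span = 10 V.
LSB = 10 / 2^5 = 10 / 32 = 0.3125 V = 312.500 mV.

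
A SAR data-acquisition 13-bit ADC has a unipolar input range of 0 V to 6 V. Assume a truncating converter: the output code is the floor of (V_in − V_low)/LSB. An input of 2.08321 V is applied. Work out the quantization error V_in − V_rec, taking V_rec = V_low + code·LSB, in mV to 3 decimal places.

0.202 mV

One LSB is 6 V / 8192 = 0.732 mV.
Scaled input = 2844.2761 LSBs, so code = 2844.
Code 2844 maps back to 0 + 2844×0.000732422 V = 2.0830078 V.
V_in − V_rec = 0.000202188 V = 0.202 mV.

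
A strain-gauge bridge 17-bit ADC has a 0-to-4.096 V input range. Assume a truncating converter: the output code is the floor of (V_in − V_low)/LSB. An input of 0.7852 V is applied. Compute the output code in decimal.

With 131072 levels over 4.096 V, one step is 31.25 µV.
(0.7852 − 0) / 3.125e-05 = 25126.400 LSBs.
⌊·⌋(25126.400) = 25126.

code 25126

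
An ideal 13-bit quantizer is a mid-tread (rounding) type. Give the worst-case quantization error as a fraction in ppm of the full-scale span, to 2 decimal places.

Rounding → worst-case error = ½ LSB = V_FS/2^14, so 1e+06/16384 = 61.0352 ppm of full scale.

61.04 ppm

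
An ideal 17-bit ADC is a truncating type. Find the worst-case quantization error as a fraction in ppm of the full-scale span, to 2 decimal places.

7.63 ppm

Truncating → worst-case error = 1 LSB = V_FS/2^17, so 1e+06/131072 = 7.62939 ppm of full scale.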